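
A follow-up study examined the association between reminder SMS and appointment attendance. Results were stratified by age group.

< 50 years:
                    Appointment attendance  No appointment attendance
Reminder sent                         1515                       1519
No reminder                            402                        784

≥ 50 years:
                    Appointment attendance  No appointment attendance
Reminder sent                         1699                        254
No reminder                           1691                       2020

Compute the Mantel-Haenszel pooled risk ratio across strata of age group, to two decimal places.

RR_MH = Σ(aᵢ·n₀ᵢ/nᵢ) / Σ(cᵢ·n₁ᵢ/nᵢ), with n₁ᵢ = aᵢ+bᵢ (exposed), n₀ᵢ = cᵢ+dᵢ (unexposed), nᵢ = n₁ᵢ+n₀ᵢ.
Stratum 1 (< 50 years): n₁ = 3034, n₀ = 1186, n = 4220; a·n₀/n = 1515·1186/4220 = 425.7796; c·n₁/n = 402·3034/4220 = 289.0209
Stratum 2 (≥ 50 years): n₁ = 1953, n₀ = 3711, n = 5664; a·n₀/n = 1699·3711/5664 = 1113.1690; c·n₁/n = 1691·1953/5664 = 583.0726
RR_MH = (425.7796 + 1113.1690) / (289.0209 + 583.0726) = 1538.9486 / 872.0934 = 1.76466

1.76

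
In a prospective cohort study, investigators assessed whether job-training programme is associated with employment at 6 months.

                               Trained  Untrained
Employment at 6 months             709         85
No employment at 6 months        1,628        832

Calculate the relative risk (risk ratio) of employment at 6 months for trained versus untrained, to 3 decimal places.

Reading the table with exposure as columns: a = 709 (Trained, case), b = 1628 (Trained, non-case), c = 85 (Untrained, case), d = 832.
Risk in exposed = 709/2337 = 0.30338; risk in unexposed = 85/917 = 0.09269.
RR = 0.30338 / 0.09269 = 3.27294
The risk among the exposed is 3.27 times that among the unexposed.

3.273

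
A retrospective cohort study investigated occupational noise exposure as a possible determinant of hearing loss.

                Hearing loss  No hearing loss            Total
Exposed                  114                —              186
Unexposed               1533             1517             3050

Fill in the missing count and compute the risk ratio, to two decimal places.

The missing cell is in the exposed row: 186 − 114 = 72.
So a = 114, b = 72, c = 1533, d = 1517.
RR = [a/(a+b)] / [c/(c+d)] = (114/186) / (1533/3050) = 0.61290/0.50262 = 1.21941

1.22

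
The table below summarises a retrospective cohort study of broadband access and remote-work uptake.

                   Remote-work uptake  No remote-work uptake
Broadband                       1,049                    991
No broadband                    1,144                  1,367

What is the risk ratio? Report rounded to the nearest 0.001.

1.129

Cells: a = 1049, b = 991, c = 1144, d = 1367.
Risk in exposed = 1049/2040 = 0.51422; risk in unexposed = 1144/2511 = 0.45560.
RR = 0.51422 / 0.45560 = 1.12867
The risk among the exposed is 1.13 times that among the unexposed.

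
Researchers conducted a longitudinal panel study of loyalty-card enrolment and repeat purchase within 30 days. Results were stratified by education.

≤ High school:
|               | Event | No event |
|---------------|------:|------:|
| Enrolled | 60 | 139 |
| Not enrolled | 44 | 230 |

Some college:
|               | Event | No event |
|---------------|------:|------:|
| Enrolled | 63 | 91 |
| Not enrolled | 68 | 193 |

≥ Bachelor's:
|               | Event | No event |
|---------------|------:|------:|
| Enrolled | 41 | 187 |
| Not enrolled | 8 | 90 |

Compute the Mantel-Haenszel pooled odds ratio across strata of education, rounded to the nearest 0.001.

OR_MH = Σ(aᵢdᵢ/nᵢ) / Σ(bᵢcᵢ/nᵢ), where nᵢ is the stratum total.
Stratum 1 (≤ High school): n = 473; a·d/n = 60·230/473 = 29.1755; b·c/n = 139·44/473 = 12.9302
Stratum 2 (Some college): n = 415; a·d/n = 63·193/415 = 29.2988; b·c/n = 91·68/415 = 14.9108
Stratum 3 (≥ Bachelor's): n = 326; a·d/n = 41·90/326 = 11.3190; b·c/n = 187·8/326 = 4.5890
OR_MH = (29.1755 + 29.2988 + 11.3190) / (12.9302 + 14.9108 + 4.5890) = 69.7933 / 32.4300 = 2.15212

2.152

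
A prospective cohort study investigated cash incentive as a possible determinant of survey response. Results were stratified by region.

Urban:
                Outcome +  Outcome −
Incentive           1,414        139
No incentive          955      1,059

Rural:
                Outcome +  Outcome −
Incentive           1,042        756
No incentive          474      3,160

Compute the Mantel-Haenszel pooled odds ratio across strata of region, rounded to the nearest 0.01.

9.94

OR_MH = Σ(aᵢdᵢ/nᵢ) / Σ(bᵢcᵢ/nᵢ), where nᵢ is the stratum total.
Stratum 1 (Urban): n = 3567; a·d/n = 1414·1059/3567 = 419.7998; b·c/n = 139·955/3567 = 37.2147
Stratum 2 (Rural): n = 5432; a·d/n = 1042·3160/5432 = 606.1708; b·c/n = 756·474/5432 = 65.9691
OR_MH = (419.7998 + 606.1708) / (37.2147 + 65.9691) = 1025.9707 / 103.1838 = 9.94314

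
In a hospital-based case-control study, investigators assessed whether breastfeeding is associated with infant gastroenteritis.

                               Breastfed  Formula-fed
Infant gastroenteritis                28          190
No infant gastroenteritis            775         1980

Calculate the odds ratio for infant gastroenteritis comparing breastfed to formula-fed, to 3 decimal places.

0.377

Reading the table with exposure as columns: a = 28 (Breastfed, case), b = 775 (Breastfed, non-case), c = 190 (Formula-fed, case), d = 1980.
OR = (a·d)/(b·c) = (28 × 1980) / (775 × 190) = 55440 / 147250 = 0.37650
Exposure is associated with lower odds of infant gastroenteritis (OR = 0.38 < 1).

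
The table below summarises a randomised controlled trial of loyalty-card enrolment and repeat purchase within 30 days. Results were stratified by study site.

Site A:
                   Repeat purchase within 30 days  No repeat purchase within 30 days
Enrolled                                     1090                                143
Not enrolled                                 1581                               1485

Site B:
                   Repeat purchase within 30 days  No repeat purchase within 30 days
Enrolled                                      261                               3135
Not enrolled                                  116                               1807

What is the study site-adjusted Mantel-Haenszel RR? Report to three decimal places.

RR_MH = Σ(aᵢ·n₀ᵢ/nᵢ) / Σ(cᵢ·n₁ᵢ/nᵢ), with n₁ᵢ = aᵢ+bᵢ (exposed), n₀ᵢ = cᵢ+dᵢ (unexposed), nᵢ = n₁ᵢ+n₀ᵢ.
Stratum 1 (Site A): n₁ = 1233, n₀ = 3066, n = 4299; a·n₀/n = 1090·3066/4299 = 777.3761; c·n₁/n = 1581·1233/4299 = 453.4480
Stratum 2 (Site B): n₁ = 3396, n₀ = 1923, n = 5319; a·n₀/n = 261·1923/5319 = 94.3604; c·n₁/n = 116·3396/5319 = 74.0620
RR_MH = (777.3761 + 94.3604) / (453.4480 + 74.0620) = 871.7365 / 527.5101 = 1.65255

1.653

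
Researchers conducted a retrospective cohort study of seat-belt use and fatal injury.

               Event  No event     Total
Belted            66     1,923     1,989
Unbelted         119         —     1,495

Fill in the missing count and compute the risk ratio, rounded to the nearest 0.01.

The missing cell is in the unexposed row: 1495 − 119 = 1376.
So a = 66, b = 1923, c = 119, d = 1376.
RR = [a/(a+b)] / [c/(c+d)] = (66/1989) / (119/1495) = 0.03318/0.07960 = 0.41687

0.42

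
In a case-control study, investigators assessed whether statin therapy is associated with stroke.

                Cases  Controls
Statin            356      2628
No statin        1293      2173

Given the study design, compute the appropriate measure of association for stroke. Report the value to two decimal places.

0.23

Cells: a = 356, b = 2628, c = 1293, d = 2173.
This is a case-control study: participants were sampled on outcome status, so risks in the source population cannot be estimated directly — relative risk is not valid here. The odds ratio is the appropriate measure.
OR = (a·d)/(b·c) = (356 × 2173) / (2628 × 1293) = 773588 / 3398004 = 0.22766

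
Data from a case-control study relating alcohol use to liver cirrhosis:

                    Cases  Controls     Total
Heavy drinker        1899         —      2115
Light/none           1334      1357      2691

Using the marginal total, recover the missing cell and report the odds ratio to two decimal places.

8.94

The missing cell is in the exposed row: 2115 − 1899 = 216.
So a = 1899, b = 216, c = 1334, d = 1357.
OR = (a·d)/(b·c) = (1899 × 1357) / (216 × 1334) = 2576943 / 288144 = 8.94325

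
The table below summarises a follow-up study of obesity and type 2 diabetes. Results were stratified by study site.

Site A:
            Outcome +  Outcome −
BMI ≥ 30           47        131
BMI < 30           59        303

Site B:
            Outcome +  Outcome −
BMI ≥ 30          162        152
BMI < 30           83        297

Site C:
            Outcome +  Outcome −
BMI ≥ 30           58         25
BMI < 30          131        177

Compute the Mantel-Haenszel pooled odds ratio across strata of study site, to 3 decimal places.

OR_MH = Σ(aᵢdᵢ/nᵢ) / Σ(bᵢcᵢ/nᵢ), where nᵢ is the stratum total.
Stratum 1 (Site A): n = 540; a·d/n = 47·303/540 = 26.3722; b·c/n = 131·59/540 = 14.3130
Stratum 2 (Site B): n = 694; a·d/n = 162·297/694 = 69.3285; b·c/n = 152·83/694 = 18.1787
Stratum 3 (Site C): n = 391; a·d/n = 58·177/391 = 26.2558; b·c/n = 25·131/391 = 8.3760
OR_MH = (26.3722 + 69.3285 + 26.2558) / (14.3130 + 18.1787 + 8.3760) = 121.9565 / 40.8676 = 2.98419

2.984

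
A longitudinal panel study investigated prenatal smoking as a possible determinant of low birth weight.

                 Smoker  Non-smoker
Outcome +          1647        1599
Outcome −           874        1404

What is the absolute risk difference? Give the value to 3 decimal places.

Reading the table with exposure as columns: a = 1647 (Smoker, case), b = 874 (Smoker, non-case), c = 1599 (Non-smoker, case), d = 1404.
Risk in exposed = 1647/2521 = 0.653312; risk in unexposed = 1599/3003 = 0.532468.
Risk difference = 0.653312 − 0.532468 = 0.120845

0.121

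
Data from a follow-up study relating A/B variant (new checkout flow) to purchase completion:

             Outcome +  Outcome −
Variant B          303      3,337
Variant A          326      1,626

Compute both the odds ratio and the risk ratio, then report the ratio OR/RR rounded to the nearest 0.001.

Cells: a = 303, b = 3337, c = 326, d = 1626.
OR = (303·1626)/(3337·326) = 492678/1087862 = 0.45289
Risk in exposed = 303/3640 = 0.08324; risk in unexposed = 326/1952 = 0.16701; RR = 0.49843
OR/RR = 0.45289 / 0.49843 = 0.90863
The outcome is not rare, so the OR lies further from 1 than the RR.

0.909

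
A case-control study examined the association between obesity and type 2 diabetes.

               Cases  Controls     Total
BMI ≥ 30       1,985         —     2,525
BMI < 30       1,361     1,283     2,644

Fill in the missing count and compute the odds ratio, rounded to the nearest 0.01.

3.47

The missing cell is in the exposed row: 2525 − 1985 = 540.
So a = 1985, b = 540, c = 1361, d = 1283.
OR = (a·d)/(b·c) = (1985 × 1283) / (540 × 1361) = 2546755 / 734940 = 3.46526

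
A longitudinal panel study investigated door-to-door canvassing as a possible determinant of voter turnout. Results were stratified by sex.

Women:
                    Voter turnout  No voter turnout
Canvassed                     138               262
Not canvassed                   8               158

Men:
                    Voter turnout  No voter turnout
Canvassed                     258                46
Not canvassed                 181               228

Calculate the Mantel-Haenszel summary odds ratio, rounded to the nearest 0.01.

7.87

OR_MH = Σ(aᵢdᵢ/nᵢ) / Σ(bᵢcᵢ/nᵢ), where nᵢ is the stratum total.
Stratum 1 (Women): n = 566; a·d/n = 138·158/566 = 38.5230; b·c/n = 262·8/566 = 3.7032
Stratum 2 (Men): n = 713; a·d/n = 258·228/713 = 82.5021; b·c/n = 46·181/713 = 11.6774
OR_MH = (38.5230 + 82.5021) / (3.7032 + 11.6774) = 121.0251 / 15.3806 = 7.86868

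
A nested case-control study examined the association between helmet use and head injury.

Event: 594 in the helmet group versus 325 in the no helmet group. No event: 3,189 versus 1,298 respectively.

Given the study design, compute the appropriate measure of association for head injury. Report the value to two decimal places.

From the description: a = 594, b = 3189, c = 325, d = 1298.
This is a nested case-control study: participants were sampled on outcome status, so risks in the source population cannot be estimated directly — relative risk is not valid here. The odds ratio is the appropriate measure.
OR = (a·d)/(b·c) = (594 × 1298) / (3189 × 325) = 771012 / 1036425 = 0.74391

0.74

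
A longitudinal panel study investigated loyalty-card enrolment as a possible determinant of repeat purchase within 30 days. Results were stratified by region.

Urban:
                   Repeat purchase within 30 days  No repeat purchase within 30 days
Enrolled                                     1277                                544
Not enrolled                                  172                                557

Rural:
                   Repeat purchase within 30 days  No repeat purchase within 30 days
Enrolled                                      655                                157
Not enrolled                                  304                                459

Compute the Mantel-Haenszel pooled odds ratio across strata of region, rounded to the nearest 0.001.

7.013

OR_MH = Σ(aᵢdᵢ/nᵢ) / Σ(bᵢcᵢ/nᵢ), where nᵢ is the stratum total.
Stratum 1 (Urban): n = 2550; a·d/n = 1277·557/2550 = 278.9369; b·c/n = 544·172/2550 = 36.6933
Stratum 2 (Rural): n = 1575; a·d/n = 655·459/1575 = 190.8857; b·c/n = 157·304/1575 = 30.3035
OR_MH = (278.9369 + 190.8857) / (36.6933 + 30.3035) = 469.8226 / 66.9968 = 7.01261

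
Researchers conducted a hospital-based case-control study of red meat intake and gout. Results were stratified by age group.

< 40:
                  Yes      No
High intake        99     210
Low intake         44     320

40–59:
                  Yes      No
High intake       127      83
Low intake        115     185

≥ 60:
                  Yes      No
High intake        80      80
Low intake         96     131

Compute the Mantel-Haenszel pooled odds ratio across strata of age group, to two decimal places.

2.30

OR_MH = Σ(aᵢdᵢ/nᵢ) / Σ(bᵢcᵢ/nᵢ), where nᵢ is the stratum total.
Stratum 1 (< 40): n = 673; a·d/n = 99·320/673 = 47.0728; b·c/n = 210·44/673 = 13.7296
Stratum 2 (40–59): n = 510; a·d/n = 127·185/510 = 46.0686; b·c/n = 83·115/510 = 18.7157
Stratum 3 (≥ 60): n = 387; a·d/n = 80·131/387 = 27.0801; b·c/n = 80·96/387 = 19.8450
OR_MH = (47.0728 + 46.0686 + 27.0801) / (13.7296 + 18.7157 + 19.8450) = 120.2215 / 52.2902 = 2.29912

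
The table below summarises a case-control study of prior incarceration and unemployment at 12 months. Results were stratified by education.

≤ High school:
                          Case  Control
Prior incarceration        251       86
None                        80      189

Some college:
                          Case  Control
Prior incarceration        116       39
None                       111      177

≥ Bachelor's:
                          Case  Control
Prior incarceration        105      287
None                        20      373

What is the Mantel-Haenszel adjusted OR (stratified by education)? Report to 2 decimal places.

6.14

OR_MH = Σ(aᵢdᵢ/nᵢ) / Σ(bᵢcᵢ/nᵢ), where nᵢ is the stratum total.
Stratum 1 (≤ High school): n = 606; a·d/n = 251·189/606 = 78.2822; b·c/n = 86·80/606 = 11.3531
Stratum 2 (Some college): n = 443; a·d/n = 116·177/443 = 46.3476; b·c/n = 39·111/443 = 9.7720
Stratum 3 (≥ Bachelor's): n = 785; a·d/n = 105·373/785 = 49.8917; b·c/n = 287·20/785 = 7.3121
OR_MH = (78.2822 + 46.3476 + 49.8917) / (11.3531 + 9.7720 + 7.3121) = 174.5215 / 28.4372 = 6.13708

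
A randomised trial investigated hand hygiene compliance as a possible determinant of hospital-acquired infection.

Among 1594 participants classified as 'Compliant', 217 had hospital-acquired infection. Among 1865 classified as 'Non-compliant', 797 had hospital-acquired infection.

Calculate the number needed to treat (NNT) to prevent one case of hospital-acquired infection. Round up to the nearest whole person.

Risk in treated group = 217/1594 = 0.13614; risk in control = 797/1865 = 0.42735.
Absolute risk reduction = 0.42735 − 0.13614 = 0.29121
NNT = 1 / ARR = 1 / 0.29121 = 3.434 → round up → 4

4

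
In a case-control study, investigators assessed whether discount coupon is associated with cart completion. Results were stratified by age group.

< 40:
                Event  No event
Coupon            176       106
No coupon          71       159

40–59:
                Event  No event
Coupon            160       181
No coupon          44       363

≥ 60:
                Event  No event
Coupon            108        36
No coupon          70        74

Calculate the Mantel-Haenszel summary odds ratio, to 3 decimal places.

4.694

OR_MH = Σ(aᵢdᵢ/nᵢ) / Σ(bᵢcᵢ/nᵢ), where nᵢ is the stratum total.
Stratum 1 (< 40): n = 512; a·d/n = 176·159/512 = 54.6562; b·c/n = 106·71/512 = 14.6992
Stratum 2 (40–59): n = 748; a·d/n = 160·363/748 = 77.6471; b·c/n = 181·44/748 = 10.6471
Stratum 3 (≥ 60): n = 288; a·d/n = 108·74/288 = 27.7500; b·c/n = 36·70/288 = 8.7500
OR_MH = (54.6562 + 77.6471 + 27.7500) / (14.6992 + 10.6471 + 8.7500) = 160.0533 / 34.0963 = 4.69416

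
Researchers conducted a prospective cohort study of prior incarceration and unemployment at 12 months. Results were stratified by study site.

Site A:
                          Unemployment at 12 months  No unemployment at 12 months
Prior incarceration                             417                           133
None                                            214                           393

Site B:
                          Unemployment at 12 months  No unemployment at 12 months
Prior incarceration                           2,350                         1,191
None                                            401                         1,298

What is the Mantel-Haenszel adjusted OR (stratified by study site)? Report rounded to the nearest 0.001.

6.253

OR_MH = Σ(aᵢdᵢ/nᵢ) / Σ(bᵢcᵢ/nᵢ), where nᵢ is the stratum total.
Stratum 1 (Site A): n = 1157; a·d/n = 417·393/1157 = 141.6430; b·c/n = 133·214/1157 = 24.5998
Stratum 2 (Site B): n = 5240; a·d/n = 2350·1298/5240 = 582.1183; b·c/n = 1191·401/5240 = 91.1433
OR_MH = (141.6430 + 582.1183) / (24.5998 + 91.1433) = 723.7614 / 115.7431 = 6.25317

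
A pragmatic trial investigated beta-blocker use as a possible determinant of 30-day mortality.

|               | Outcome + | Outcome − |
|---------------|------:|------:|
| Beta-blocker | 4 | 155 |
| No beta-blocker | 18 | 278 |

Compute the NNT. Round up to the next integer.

29

Risk in treated group = 4/159 = 0.02516; risk in control = 18/296 = 0.06081.
Absolute risk reduction = 0.06081 − 0.02516 = 0.03565
NNT = 1 / ARR = 1 / 0.03565 = 28.048 → round up → 29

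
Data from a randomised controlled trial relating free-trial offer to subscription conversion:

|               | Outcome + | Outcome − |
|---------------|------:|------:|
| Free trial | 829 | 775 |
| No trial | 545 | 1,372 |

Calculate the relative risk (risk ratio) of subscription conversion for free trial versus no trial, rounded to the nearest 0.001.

1.818

Cells: a = 829, b = 775, c = 545, d = 1372.
Risk in exposed = 829/1604 = 0.51683; risk in unexposed = 545/1917 = 0.28430.
RR = 0.51683 / 0.28430 = 1.81792
The risk among the exposed is 1.82 times that among the unexposed.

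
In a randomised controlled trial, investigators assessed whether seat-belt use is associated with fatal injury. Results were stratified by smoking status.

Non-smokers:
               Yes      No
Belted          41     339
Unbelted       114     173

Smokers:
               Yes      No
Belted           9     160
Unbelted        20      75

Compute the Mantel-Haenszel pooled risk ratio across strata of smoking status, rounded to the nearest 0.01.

0.27

RR_MH = Σ(aᵢ·n₀ᵢ/nᵢ) / Σ(cᵢ·n₁ᵢ/nᵢ), with n₁ᵢ = aᵢ+bᵢ (exposed), n₀ᵢ = cᵢ+dᵢ (unexposed), nᵢ = n₁ᵢ+n₀ᵢ.
Stratum 1 (Non-smokers): n₁ = 380, n₀ = 287, n = 667; a·n₀/n = 41·287/667 = 17.6417; c·n₁/n = 114·380/667 = 64.9475
Stratum 2 (Smokers): n₁ = 169, n₀ = 95, n = 264; a·n₀/n = 9·95/264 = 3.2386; c·n₁/n = 20·169/264 = 12.8030
RR_MH = (17.6417 + 3.2386) / (64.9475 + 12.8030) = 20.8803 / 77.7506 = 0.26856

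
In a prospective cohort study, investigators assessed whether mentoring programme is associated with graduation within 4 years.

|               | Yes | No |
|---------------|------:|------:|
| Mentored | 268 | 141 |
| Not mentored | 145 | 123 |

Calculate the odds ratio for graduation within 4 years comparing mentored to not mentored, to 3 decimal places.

Cells: a = 268, b = 141, c = 145, d = 123.
OR = (a·d)/(b·c) = (268 × 123) / (141 × 145) = 32964 / 20445 = 1.61233
The odds of graduation within 4 years are about 1.61 times as high in the mentored group.

1.612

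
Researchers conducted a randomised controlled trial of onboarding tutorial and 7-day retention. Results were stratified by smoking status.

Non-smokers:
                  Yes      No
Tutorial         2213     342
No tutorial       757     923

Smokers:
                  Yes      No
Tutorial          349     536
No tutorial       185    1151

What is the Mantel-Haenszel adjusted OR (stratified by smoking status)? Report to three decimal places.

6.269

OR_MH = Σ(aᵢdᵢ/nᵢ) / Σ(bᵢcᵢ/nᵢ), where nᵢ is the stratum total.
Stratum 1 (Non-smokers): n = 4235; a·d/n = 2213·923/4235 = 482.3138; b·c/n = 342·757/4235 = 61.1320
Stratum 2 (Smokers): n = 2221; a·d/n = 349·1151/2221 = 180.8640; b·c/n = 536·185/2221 = 44.6466
OR_MH = (482.3138 + 180.8640) / (61.1320 + 44.6466) = 663.1778 / 105.7786 = 6.26949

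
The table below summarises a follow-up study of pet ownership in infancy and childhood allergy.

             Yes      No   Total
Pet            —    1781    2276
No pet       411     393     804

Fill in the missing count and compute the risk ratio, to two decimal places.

The missing cell is in the exposed row: 2276 − 1781 = 495.
So a = 495, b = 1781, c = 411, d = 393.
RR = [a/(a+b)] / [c/(c+d)] = (495/2276) / (411/804) = 0.21749/0.51119 = 0.42545

0.43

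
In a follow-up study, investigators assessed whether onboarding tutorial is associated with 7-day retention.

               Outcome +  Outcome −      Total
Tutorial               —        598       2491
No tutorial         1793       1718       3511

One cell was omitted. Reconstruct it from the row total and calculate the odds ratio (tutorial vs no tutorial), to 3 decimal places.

The missing cell is in the exposed row: 2491 − 598 = 1893.
So a = 1893, b = 598, c = 1793, d = 1718.
OR = (a·d)/(b·c) = (1893 × 1718) / (598 × 1793) = 3252174 / 1072214 = 3.03314

3.033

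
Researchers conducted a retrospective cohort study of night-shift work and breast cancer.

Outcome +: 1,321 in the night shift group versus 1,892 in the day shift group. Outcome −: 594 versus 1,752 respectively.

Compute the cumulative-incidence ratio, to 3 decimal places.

From the description: a = 1321, b = 594, c = 1892, d = 1752.
Risk in exposed = 1321/1915 = 0.68982; risk in unexposed = 1892/3644 = 0.51921.
RR = 0.68982 / 0.51921 = 1.32859
The risk among the exposed is 1.33 times that among the unexposed.

1.329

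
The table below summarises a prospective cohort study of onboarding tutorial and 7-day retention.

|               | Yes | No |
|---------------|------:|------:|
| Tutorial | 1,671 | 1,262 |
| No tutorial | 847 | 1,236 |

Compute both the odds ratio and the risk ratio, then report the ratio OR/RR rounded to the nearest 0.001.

1.379

Cells: a = 1671, b = 1262, c = 847, d = 1236.
OR = (1671·1236)/(1262·847) = 2065356/1068914 = 1.93220
Risk in exposed = 1671/2933 = 0.56972; risk in unexposed = 847/2083 = 0.40663; RR = 1.40110
OR/RR = 1.93220 / 1.40110 = 1.37906
The outcome is not rare, so the OR lies further from 1 than the RR.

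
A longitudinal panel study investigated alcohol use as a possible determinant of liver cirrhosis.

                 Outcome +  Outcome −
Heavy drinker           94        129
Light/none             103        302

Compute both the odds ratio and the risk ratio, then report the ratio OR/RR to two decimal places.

1.29

Cells: a = 94, b = 129, c = 103, d = 302.
OR = (94·302)/(129·103) = 28388/13287 = 2.13652
Risk in exposed = 94/223 = 0.42152; risk in unexposed = 103/405 = 0.25432; RR = 1.65745
OR/RR = 2.13652 / 1.65745 = 1.28904
The outcome is not rare, so the OR lies further from 1 than the RR.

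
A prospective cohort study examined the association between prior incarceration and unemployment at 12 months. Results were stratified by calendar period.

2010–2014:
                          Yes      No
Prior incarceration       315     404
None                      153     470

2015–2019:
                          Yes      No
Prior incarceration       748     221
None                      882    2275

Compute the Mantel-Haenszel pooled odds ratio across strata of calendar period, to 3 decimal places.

OR_MH = Σ(aᵢdᵢ/nᵢ) / Σ(bᵢcᵢ/nᵢ), where nᵢ is the stratum total.
Stratum 1 (2010–2014): n = 1342; a·d/n = 315·470/1342 = 110.3204; b·c/n = 404·153/1342 = 46.0596
Stratum 2 (2015–2019): n = 4126; a·d/n = 748·2275/4126 = 412.4333; b·c/n = 221·882/4126 = 47.2424
OR_MH = (110.3204 + 412.4333) / (46.0596 + 47.2424) = 522.7538 / 93.3020 = 5.60282

5.603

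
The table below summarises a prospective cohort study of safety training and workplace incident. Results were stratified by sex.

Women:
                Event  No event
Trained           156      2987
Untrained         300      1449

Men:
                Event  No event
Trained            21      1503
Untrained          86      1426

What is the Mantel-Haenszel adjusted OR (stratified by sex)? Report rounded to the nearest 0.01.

0.25

OR_MH = Σ(aᵢdᵢ/nᵢ) / Σ(bᵢcᵢ/nᵢ), where nᵢ is the stratum total.
Stratum 1 (Women): n = 4892; a·d/n = 156·1449/4892 = 46.2069; b·c/n = 2987·300/4892 = 183.1766
Stratum 2 (Men): n = 3036; a·d/n = 21·1426/3036 = 9.8636; b·c/n = 1503·86/3036 = 42.5751
OR_MH = (46.2069 + 9.8636) / (183.1766 + 42.5751) = 56.0705 / 225.7517 = 0.24837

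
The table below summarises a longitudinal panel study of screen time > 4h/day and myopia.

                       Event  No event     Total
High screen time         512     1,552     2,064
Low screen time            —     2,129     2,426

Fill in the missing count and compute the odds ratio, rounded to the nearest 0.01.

2.36

The missing cell is in the unexposed row: 2426 − 2129 = 297.
So a = 512, b = 1552, c = 297, d = 2129.
OR = (a·d)/(b·c) = (512 × 2129) / (1552 × 297) = 1090048 / 460944 = 2.36482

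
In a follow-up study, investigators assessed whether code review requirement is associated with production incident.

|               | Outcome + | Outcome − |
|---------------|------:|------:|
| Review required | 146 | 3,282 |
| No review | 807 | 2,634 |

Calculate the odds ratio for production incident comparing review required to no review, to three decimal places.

0.145

Cells: a = 146, b = 3282, c = 807, d = 2634.
OR = (a·d)/(b·c) = (146 × 2634) / (3282 × 807) = 384564 / 2648574 = 0.14520
Exposure is associated with lower odds of production incident (OR = 0.15 < 1).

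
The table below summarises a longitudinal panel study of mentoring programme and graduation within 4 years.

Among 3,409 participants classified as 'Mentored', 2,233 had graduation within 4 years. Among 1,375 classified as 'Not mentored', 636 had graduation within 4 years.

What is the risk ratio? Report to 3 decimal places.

From the description: a = 2233, b = 1176, c = 636, d = 739.
Risk in exposed = 2233/3409 = 0.65503; risk in unexposed = 636/1375 = 0.46255.
RR = 0.65503 / 0.46255 = 1.41614
The risk among the exposed is 1.42 times that among the unexposed.

1.416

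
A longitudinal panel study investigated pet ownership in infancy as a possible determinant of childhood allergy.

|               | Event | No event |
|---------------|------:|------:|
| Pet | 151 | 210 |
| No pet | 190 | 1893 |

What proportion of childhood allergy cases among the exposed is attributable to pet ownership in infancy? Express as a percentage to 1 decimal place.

78.2

Cells: a = 151, b = 210, c = 190, d = 1893.
Risk in exposed = 151/361 = 0.41828; risk in unexposed = 190/2083 = 0.09121.
RR = 0.41828/0.09121 = 4.58570
AR% = (RR − 1)/RR × 100 = (4.58570 − 1)/4.58570 × 100 = 78.1931%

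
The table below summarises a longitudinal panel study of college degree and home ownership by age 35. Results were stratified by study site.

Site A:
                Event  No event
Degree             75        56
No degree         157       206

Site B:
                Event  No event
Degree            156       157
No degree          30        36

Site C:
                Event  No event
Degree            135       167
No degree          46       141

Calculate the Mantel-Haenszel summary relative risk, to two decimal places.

RR_MH = Σ(aᵢ·n₀ᵢ/nᵢ) / Σ(cᵢ·n₁ᵢ/nᵢ), with n₁ᵢ = aᵢ+bᵢ (exposed), n₀ᵢ = cᵢ+dᵢ (unexposed), nᵢ = n₁ᵢ+n₀ᵢ.
Stratum 1 (Site A): n₁ = 131, n₀ = 363, n = 494; a·n₀/n = 75·363/494 = 55.1113; c·n₁/n = 157·131/494 = 41.6336
Stratum 2 (Site B): n₁ = 313, n₀ = 66, n = 379; a·n₀/n = 156·66/379 = 27.1662; c·n₁/n = 30·313/379 = 24.7757
Stratum 3 (Site C): n₁ = 302, n₀ = 187, n = 489; a·n₀/n = 135·187/489 = 51.6258; c·n₁/n = 46·302/489 = 28.4090
RR_MH = (55.1113 + 27.1662 + 51.6258) / (41.6336 + 24.7757 + 28.4090) = 133.9033 / 94.8183 = 1.41221

1.41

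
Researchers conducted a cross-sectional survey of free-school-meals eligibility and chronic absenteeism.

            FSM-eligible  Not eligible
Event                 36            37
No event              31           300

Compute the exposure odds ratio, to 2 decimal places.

9.42

Reading the table with exposure as columns: a = 36 (FSM-eligible, case), b = 31 (FSM-eligible, non-case), c = 37 (Not eligible, case), d = 300.
OR = (a·d)/(b·c) = (36 × 300) / (31 × 37) = 10800 / 1147 = 9.41587
The odds of chronic absenteeism are about 9.42 times as high in the fsm-eligible group.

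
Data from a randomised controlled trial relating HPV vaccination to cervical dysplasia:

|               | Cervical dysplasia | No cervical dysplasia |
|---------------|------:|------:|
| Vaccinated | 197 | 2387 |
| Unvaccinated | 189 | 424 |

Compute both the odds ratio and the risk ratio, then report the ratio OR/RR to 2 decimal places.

0.75

Cells: a = 197, b = 2387, c = 189, d = 424.
OR = (197·424)/(2387·189) = 83528/451143 = 0.18515
Risk in exposed = 197/2584 = 0.07624; risk in unexposed = 189/613 = 0.30832; RR = 0.24727
OR/RR = 0.18515 / 0.24727 = 0.74876
The outcome is not rare, so the OR lies further from 1 than the RR.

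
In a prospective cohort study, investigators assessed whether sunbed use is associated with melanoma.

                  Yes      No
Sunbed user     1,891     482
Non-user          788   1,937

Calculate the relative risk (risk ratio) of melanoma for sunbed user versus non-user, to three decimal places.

Cells: a = 1891, b = 482, c = 788, d = 1937.
Risk in exposed = 1891/2373 = 0.79688; risk in unexposed = 788/2725 = 0.28917.
RR = 0.79688 / 0.28917 = 2.75571
The risk among the exposed is 2.76 times that among the unexposed.

2.756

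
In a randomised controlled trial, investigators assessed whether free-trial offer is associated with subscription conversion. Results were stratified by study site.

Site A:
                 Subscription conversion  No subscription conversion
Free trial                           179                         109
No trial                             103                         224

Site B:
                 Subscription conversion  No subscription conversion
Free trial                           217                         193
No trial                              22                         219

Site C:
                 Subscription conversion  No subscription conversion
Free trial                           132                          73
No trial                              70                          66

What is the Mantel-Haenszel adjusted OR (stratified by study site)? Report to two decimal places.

4.12

OR_MH = Σ(aᵢdᵢ/nᵢ) / Σ(bᵢcᵢ/nᵢ), where nᵢ is the stratum total.
Stratum 1 (Site A): n = 615; a·d/n = 179·224/615 = 65.1967; b·c/n = 109·103/615 = 18.2553
Stratum 2 (Site B): n = 651; a·d/n = 217·219/651 = 73.0000; b·c/n = 193·22/651 = 6.5223
Stratum 3 (Site C): n = 341; a·d/n = 132·66/341 = 25.5484; b·c/n = 73·70/341 = 14.9853
OR_MH = (65.1967 + 73.0000 + 25.5484) / (18.2553 + 6.5223 + 14.9853) = 163.7451 / 39.7629 = 4.11804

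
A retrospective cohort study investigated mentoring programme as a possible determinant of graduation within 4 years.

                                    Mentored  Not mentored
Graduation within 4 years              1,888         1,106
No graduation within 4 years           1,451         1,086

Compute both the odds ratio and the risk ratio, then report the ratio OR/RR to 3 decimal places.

Reading the table with exposure as columns: a = 1888 (Mentored, case), b = 1451 (Mentored, non-case), c = 1106 (Not mentored, case), d = 1086.
OR = (1888·1086)/(1451·1106) = 2050368/1604806 = 1.27764
Risk in exposed = 1888/3339 = 0.56544; risk in unexposed = 1106/2192 = 0.50456; RR = 1.12065
OR/RR = 1.27764 / 1.12065 = 1.14009
The outcome is not rare, so the OR lies further from 1 than the RR.

1.140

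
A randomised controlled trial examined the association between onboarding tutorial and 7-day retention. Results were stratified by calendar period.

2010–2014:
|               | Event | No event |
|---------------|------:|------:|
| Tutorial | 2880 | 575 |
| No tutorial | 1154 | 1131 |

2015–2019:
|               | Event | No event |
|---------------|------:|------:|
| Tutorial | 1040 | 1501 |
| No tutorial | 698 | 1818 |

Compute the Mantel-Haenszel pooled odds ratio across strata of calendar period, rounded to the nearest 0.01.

2.92

OR_MH = Σ(aᵢdᵢ/nᵢ) / Σ(bᵢcᵢ/nᵢ), where nᵢ is the stratum total.
Stratum 1 (2010–2014): n = 5740; a·d/n = 2880·1131/5740 = 567.4704; b·c/n = 575·1154/5740 = 115.6010
Stratum 2 (2015–2019): n = 5057; a·d/n = 1040·1818/5057 = 373.8817; b·c/n = 1501·698/5057 = 207.1778
OR_MH = (567.4704 + 373.8817) / (115.6010 + 207.1778) = 941.3521 / 322.7788 = 2.91640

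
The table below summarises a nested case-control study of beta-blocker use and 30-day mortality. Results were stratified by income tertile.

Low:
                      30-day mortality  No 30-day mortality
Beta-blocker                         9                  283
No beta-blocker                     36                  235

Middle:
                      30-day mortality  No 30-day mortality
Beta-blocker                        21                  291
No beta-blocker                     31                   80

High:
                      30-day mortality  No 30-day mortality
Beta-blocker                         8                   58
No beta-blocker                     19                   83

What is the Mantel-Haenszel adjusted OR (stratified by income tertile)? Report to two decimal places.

0.25

OR_MH = Σ(aᵢdᵢ/nᵢ) / Σ(bᵢcᵢ/nᵢ), where nᵢ is the stratum total.
Stratum 1 (Low): n = 563; a·d/n = 9·235/563 = 3.7567; b·c/n = 283·36/563 = 18.0959
Stratum 2 (Middle): n = 423; a·d/n = 21·80/423 = 3.9716; b·c/n = 291·31/423 = 21.3262
Stratum 3 (High): n = 168; a·d/n = 8·83/168 = 3.9524; b·c/n = 58·19/168 = 6.5595
OR_MH = (3.7567 + 3.9716 + 3.9524) / (18.0959 + 21.3262 + 6.5595) = 11.6807 / 45.9817 = 0.25403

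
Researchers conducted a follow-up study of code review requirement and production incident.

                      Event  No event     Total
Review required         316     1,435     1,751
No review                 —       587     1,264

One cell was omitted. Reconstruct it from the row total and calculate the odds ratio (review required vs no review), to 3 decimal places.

The missing cell is in the unexposed row: 1264 − 587 = 677.
So a = 316, b = 1435, c = 677, d = 587.
OR = (a·d)/(b·c) = (316 × 587) / (1435 × 677) = 185492 / 971495 = 0.19093

0.191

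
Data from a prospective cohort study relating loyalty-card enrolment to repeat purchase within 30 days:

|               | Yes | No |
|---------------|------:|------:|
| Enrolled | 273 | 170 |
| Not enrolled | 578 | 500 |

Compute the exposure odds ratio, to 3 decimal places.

1.389

Cells: a = 273, b = 170, c = 578, d = 500.
OR = (a·d)/(b·c) = (273 × 500) / (170 × 578) = 136500 / 98260 = 1.38917
The odds of repeat purchase within 30 days are about 1.39 times as high in the enrolled group.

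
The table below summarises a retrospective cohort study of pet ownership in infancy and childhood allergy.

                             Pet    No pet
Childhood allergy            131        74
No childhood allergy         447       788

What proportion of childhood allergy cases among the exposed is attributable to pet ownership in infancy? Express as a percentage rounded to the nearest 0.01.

Reading the table with exposure as columns: a = 131 (Pet, case), b = 447 (Pet, non-case), c = 74 (No pet, case), d = 788.
Risk in exposed = 131/578 = 0.22664; risk in unexposed = 74/862 = 0.08585.
RR = 0.22664/0.08585 = 2.64009
AR% = (RR − 1)/RR × 100 = (2.64009 − 1)/2.64009 × 100 = 62.1225%

62.12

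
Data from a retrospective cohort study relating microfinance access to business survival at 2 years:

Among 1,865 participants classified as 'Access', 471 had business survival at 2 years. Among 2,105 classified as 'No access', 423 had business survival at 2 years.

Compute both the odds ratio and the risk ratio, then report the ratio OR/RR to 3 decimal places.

From the description: a = 471, b = 1394, c = 423, d = 1682.
OR = (471·1682)/(1394·423) = 792222/589662 = 1.34352
Risk in exposed = 471/1865 = 0.25255; risk in unexposed = 423/2105 = 0.20095; RR = 1.25676
OR/RR = 1.34352 / 1.25676 = 1.06903
The outcome is not rare, so the OR lies further from 1 than the RR.

1.069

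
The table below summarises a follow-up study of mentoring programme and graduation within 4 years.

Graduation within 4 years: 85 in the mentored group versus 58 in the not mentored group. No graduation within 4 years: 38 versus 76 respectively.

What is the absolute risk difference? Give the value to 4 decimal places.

0.2582

From the description: a = 85, b = 38, c = 58, d = 76.
Risk in exposed = 85/123 = 0.691057; risk in unexposed = 58/134 = 0.432836.
Risk difference = 0.691057 − 0.432836 = 0.258221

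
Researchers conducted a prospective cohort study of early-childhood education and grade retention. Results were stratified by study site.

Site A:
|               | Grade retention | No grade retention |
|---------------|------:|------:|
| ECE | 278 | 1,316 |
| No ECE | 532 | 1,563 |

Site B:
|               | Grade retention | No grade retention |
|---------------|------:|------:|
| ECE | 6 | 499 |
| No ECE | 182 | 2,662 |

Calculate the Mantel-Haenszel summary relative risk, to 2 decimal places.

RR_MH = Σ(aᵢ·n₀ᵢ/nᵢ) / Σ(cᵢ·n₁ᵢ/nᵢ), with n₁ᵢ = aᵢ+bᵢ (exposed), n₀ᵢ = cᵢ+dᵢ (unexposed), nᵢ = n₁ᵢ+n₀ᵢ.
Stratum 1 (Site A): n₁ = 1594, n₀ = 2095, n = 3689; a·n₀/n = 278·2095/3689 = 157.8775; c·n₁/n = 532·1594/3689 = 229.8748
Stratum 2 (Site B): n₁ = 505, n₀ = 2844, n = 3349; a·n₀/n = 6·2844/3349 = 5.0953; c·n₁/n = 182·505/3349 = 27.4440
RR_MH = (157.8775 + 5.0953) / (229.8748 + 27.4440) = 162.9727 / 257.3188 = 0.63335

0.63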